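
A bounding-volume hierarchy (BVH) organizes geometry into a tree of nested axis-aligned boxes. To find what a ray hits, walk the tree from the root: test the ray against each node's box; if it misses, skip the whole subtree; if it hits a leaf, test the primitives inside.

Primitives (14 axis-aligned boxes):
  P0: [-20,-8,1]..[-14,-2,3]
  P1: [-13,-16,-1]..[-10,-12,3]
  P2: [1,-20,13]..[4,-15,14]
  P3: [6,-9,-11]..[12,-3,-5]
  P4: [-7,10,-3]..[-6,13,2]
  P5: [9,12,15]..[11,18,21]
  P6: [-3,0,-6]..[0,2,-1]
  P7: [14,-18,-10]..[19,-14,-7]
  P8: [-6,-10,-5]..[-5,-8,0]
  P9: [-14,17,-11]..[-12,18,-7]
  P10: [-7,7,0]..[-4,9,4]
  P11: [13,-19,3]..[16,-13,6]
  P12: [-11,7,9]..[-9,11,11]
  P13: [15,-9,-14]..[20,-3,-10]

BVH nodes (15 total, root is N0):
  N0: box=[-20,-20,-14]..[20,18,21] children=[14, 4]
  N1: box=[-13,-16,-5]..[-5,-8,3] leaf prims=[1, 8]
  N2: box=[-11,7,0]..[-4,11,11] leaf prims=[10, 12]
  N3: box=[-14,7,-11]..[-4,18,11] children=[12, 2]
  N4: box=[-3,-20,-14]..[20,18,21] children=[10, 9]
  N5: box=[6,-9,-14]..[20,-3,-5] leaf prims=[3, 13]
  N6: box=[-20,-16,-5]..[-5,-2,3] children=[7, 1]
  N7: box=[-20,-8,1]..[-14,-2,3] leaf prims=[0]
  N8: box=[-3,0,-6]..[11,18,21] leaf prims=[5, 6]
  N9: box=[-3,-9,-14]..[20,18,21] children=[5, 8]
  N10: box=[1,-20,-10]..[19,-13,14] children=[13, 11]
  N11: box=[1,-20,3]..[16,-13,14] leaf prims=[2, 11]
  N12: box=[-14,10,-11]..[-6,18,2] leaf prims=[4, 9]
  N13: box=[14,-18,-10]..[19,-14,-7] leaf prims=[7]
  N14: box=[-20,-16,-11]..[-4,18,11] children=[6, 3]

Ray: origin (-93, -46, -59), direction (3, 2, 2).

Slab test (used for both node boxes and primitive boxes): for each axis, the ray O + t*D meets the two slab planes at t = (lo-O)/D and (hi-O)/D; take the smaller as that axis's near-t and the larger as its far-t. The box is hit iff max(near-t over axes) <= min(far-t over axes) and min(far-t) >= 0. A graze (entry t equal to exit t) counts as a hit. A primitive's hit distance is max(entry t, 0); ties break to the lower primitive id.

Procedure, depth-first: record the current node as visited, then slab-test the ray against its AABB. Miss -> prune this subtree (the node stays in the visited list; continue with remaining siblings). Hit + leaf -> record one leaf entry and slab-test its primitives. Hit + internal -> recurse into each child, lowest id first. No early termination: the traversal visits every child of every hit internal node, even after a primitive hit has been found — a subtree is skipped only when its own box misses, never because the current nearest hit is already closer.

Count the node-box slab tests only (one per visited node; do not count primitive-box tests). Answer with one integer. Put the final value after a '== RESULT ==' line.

Trace the traversal:
N0 x:[73/3,113/3] y:[13,32] z:[45/2,40] -> hit [73/3,32], descend [4, 14]
  N4 x:[30,113/3] y:[13,32] z:[45/2,40] -> hit [30,32], descend [9, 10]
    N9 x:[30,113/3] y:[37/2,32] z:[45/2,40] -> hit [30,32], descend [5, 8]
      N5 x:[33,113/3] y:[37/2,43/2] z:[45/2,27] -> miss, prune
      N8 x:[30,104/3] y:[23,32] z:[53/2,40] -> hit [30,32] leaf, test {P5(miss), P6(miss)}
    N10 x:[94/3,112/3] y:[13,33/2] z:[49/2,73/2] -> miss, prune
  N14 x:[73/3,89/3] y:[15,32] z:[24,35] -> hit [73/3,89/3], descend [3, 6]
    N3 x:[79/3,89/3] y:[53/2,32] z:[24,35] -> hit [53/2,89/3], descend [2, 12]
      N2 x:[82/3,89/3] y:[53/2,57/2] z:[59/2,35] -> miss, prune
      N12 x:[79/3,29] y:[28,32] z:[24,61/2] -> hit [28,29] leaf, test {P4@t=86/3, P9(miss)}
    N6 x:[73/3,88/3] y:[15,22] z:[27,31] -> miss, prune

Summary -> nodes [0, 4, 9, 5, 8, 10, 14, 3, 2, 12, 6]; box-tests=11; leaf-entries=2; first=P4

== RESULT ==
11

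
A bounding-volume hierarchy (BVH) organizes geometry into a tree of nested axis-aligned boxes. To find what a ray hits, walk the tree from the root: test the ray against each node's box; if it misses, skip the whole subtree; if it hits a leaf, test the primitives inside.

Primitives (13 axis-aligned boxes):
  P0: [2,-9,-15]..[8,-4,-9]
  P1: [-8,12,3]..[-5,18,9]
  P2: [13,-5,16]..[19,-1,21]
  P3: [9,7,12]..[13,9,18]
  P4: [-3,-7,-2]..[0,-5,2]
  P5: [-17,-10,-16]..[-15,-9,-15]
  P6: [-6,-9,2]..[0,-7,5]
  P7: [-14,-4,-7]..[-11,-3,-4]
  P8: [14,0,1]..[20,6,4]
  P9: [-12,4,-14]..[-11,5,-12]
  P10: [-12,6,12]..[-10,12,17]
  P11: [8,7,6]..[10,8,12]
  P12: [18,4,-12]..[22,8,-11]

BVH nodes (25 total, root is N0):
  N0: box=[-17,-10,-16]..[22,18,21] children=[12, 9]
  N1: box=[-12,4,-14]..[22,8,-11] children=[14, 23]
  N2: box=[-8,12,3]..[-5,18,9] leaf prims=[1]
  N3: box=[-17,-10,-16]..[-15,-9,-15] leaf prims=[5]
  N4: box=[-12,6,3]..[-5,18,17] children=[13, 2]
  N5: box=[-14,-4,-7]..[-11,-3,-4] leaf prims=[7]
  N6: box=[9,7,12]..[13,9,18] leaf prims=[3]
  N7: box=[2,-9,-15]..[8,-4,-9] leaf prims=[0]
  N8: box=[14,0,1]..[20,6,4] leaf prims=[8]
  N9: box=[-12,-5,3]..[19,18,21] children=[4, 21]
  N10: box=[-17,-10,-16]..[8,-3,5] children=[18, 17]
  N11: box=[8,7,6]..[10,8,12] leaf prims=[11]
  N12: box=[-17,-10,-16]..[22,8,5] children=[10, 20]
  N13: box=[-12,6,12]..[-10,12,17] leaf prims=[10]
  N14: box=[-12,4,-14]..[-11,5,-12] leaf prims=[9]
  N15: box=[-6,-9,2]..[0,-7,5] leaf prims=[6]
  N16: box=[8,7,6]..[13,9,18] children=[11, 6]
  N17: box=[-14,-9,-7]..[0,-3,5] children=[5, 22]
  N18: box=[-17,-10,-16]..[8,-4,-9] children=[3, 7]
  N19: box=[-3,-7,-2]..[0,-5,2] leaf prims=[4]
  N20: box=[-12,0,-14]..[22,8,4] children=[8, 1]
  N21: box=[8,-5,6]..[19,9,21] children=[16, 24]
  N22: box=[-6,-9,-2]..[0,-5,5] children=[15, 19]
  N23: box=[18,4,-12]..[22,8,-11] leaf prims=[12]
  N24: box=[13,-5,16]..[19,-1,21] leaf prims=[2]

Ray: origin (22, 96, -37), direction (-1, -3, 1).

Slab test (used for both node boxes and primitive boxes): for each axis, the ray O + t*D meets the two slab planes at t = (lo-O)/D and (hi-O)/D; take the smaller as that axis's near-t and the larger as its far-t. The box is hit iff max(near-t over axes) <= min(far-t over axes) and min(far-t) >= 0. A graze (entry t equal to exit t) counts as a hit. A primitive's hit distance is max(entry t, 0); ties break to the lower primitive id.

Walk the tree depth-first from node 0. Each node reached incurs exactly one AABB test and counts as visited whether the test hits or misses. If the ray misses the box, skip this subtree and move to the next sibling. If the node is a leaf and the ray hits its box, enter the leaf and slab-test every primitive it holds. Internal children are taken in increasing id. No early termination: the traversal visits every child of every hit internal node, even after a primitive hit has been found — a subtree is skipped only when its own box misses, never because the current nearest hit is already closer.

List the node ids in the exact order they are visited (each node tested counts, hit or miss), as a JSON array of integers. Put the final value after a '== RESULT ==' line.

Walk:
N0 x:[0,39] y:[26,106/3] z:[21,58] -> hit [26,106/3], descend [9, 12]
  N9 x:[3,34] y:[26,101/3] z:[40,58] -> miss, prune
  N12 x:[0,39] y:[88/3,106/3] z:[21,42] -> hit [88/3,106/3], descend [10, 20]
    N10 x:[14,39] y:[33,106/3] z:[21,42] -> hit [33,106/3], descend [17, 18]
      N17 x:[22,36] y:[33,35] z:[30,42] -> hit [33,35], descend [5, 22]
        N5 x:[33,36] y:[33,100/3] z:[30,33] -> hit [33,33] leaf, test {P7@t=33}
        N22 x:[22,28] y:[101/3,35] z:[35,42] -> miss, prune
      N18 x:[14,39] y:[100/3,106/3] z:[21,28] -> miss, prune
    N20 x:[0,34] y:[88/3,32] z:[23,41] -> hit [88/3,32], descend [1, 8]
      N1 x:[0,34] y:[88/3,92/3] z:[23,26] -> miss, prune
      N8 x:[2,8] y:[30,32] z:[38,41] -> miss, prune

Summary -> nodes [0, 9, 12, 10, 17, 5, 22, 18, 20, 1, 8]; box-tests=11; leaf-entries=1; first=P7

== RESULT ==
[0, 9, 12, 10, 17, 5, 22, 18, 20, 1, 8]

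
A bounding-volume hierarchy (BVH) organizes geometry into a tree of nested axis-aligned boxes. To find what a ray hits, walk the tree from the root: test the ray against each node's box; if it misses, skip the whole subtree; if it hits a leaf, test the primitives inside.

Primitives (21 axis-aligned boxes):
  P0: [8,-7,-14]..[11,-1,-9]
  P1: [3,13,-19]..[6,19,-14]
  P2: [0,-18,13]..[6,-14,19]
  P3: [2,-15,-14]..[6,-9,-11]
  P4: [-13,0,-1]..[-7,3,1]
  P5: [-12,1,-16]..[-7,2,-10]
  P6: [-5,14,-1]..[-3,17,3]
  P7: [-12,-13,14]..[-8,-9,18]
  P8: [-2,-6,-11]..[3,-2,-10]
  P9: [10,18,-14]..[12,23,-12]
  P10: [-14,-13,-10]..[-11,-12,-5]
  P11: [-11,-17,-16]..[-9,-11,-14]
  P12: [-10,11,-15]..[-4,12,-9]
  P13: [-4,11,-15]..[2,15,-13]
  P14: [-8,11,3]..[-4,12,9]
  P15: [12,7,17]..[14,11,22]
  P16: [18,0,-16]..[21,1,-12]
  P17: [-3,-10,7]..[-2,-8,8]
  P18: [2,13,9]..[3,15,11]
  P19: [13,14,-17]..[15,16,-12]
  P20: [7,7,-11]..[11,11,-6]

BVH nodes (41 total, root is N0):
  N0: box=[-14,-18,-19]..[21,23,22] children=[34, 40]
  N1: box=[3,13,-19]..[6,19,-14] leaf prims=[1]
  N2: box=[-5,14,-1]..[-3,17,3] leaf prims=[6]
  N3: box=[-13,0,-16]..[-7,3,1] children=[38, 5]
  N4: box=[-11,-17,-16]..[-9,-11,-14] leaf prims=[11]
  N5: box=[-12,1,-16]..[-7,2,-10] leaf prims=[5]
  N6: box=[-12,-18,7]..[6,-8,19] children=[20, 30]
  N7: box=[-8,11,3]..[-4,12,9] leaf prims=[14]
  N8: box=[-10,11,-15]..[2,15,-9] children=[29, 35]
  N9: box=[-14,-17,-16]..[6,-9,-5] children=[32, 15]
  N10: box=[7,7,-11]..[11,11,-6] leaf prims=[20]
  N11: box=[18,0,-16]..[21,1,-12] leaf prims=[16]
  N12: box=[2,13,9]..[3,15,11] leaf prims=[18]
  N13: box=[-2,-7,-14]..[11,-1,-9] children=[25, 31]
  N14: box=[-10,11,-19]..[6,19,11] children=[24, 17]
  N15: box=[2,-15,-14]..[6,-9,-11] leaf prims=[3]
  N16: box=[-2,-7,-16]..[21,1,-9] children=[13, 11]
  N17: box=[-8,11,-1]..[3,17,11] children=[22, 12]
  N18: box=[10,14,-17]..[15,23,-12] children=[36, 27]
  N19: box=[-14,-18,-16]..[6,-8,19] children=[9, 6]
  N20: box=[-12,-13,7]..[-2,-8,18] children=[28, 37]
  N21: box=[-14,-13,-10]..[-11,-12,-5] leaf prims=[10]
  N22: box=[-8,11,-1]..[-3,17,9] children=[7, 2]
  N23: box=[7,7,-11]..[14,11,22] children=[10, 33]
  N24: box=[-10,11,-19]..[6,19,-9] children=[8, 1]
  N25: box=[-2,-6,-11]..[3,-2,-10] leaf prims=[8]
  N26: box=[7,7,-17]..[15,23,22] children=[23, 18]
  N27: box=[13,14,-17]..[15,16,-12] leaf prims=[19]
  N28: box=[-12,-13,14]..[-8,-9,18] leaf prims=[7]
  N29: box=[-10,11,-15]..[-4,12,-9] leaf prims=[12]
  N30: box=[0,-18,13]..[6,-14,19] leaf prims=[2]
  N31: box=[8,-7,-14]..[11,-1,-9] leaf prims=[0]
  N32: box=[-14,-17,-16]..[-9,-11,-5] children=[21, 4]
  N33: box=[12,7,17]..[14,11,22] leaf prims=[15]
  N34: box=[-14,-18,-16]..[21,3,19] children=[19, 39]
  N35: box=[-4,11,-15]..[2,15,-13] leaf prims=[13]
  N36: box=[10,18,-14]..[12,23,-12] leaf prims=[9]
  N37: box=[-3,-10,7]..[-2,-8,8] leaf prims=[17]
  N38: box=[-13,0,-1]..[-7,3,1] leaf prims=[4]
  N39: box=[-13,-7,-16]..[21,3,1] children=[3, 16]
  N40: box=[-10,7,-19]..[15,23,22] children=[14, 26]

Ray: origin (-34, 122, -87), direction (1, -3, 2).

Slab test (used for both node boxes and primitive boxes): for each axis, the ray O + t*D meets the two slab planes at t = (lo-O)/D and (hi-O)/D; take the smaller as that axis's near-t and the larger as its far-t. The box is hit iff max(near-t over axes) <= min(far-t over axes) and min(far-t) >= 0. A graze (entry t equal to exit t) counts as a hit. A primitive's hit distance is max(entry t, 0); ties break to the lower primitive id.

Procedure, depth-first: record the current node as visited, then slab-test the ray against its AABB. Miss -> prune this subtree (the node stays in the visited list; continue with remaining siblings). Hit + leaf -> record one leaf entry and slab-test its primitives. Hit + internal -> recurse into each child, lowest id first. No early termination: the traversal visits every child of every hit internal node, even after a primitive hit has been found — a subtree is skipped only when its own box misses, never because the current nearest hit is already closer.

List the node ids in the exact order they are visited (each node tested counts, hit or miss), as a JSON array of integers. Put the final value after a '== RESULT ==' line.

Trace the traversal:
N0 x:[20,55] y:[33,140/3] z:[34,109/2] -> hit [34,140/3], descend [34, 40]
  N34 x:[20,55] y:[119/3,140/3] z:[71/2,53] -> hit [119/3,140/3], descend [19, 39]
    N19 x:[20,40] y:[130/3,140/3] z:[71/2,53] -> miss, prune
    N39 x:[21,55] y:[119/3,43] z:[71/2,44] -> hit [119/3,43], descend [3, 16]
      N3 x:[21,27] y:[119/3,122/3] z:[71/2,44] -> miss, prune
      N16 x:[32,55] y:[121/3,43] z:[71/2,39] -> miss, prune
  N40 x:[24,49] y:[33,115/3] z:[34,109/2] -> hit [34,115/3], descend [14, 26]
    N14 x:[24,40] y:[103/3,37] z:[34,49] -> hit [103/3,37], descend [17, 24]
      N17 x:[26,37] y:[35,37] z:[43,49] -> miss, prune
      N24 x:[24,40] y:[103/3,37] z:[34,39] -> hit [103/3,37], descend [1, 8]
        N1 x:[37,40] y:[103/3,109/3] z:[34,73/2] -> miss, prune
        N8 x:[24,36] y:[107/3,37] z:[36,39] -> hit [36,36], descend [29, 35]
          N29 x:[24,30] y:[110/3,37] z:[36,39] -> miss, prune
          N35 x:[30,36] y:[107/3,37] z:[36,37] -> hit [36,36] leaf, test {P13@t=36}
    N26 x:[41,49] y:[33,115/3] z:[35,109/2] -> miss, prune

order=[0, 34, 19, 39, 3, 16, 40, 14, 17, 24, 1, 8, 29, 35, 26]  |boxes|=15  |leaves|=1  hit=P13

== RESULT ==
[0, 34, 19, 39, 3, 16, 40, 14, 17, 24, 1, 8, 29, 35, 26]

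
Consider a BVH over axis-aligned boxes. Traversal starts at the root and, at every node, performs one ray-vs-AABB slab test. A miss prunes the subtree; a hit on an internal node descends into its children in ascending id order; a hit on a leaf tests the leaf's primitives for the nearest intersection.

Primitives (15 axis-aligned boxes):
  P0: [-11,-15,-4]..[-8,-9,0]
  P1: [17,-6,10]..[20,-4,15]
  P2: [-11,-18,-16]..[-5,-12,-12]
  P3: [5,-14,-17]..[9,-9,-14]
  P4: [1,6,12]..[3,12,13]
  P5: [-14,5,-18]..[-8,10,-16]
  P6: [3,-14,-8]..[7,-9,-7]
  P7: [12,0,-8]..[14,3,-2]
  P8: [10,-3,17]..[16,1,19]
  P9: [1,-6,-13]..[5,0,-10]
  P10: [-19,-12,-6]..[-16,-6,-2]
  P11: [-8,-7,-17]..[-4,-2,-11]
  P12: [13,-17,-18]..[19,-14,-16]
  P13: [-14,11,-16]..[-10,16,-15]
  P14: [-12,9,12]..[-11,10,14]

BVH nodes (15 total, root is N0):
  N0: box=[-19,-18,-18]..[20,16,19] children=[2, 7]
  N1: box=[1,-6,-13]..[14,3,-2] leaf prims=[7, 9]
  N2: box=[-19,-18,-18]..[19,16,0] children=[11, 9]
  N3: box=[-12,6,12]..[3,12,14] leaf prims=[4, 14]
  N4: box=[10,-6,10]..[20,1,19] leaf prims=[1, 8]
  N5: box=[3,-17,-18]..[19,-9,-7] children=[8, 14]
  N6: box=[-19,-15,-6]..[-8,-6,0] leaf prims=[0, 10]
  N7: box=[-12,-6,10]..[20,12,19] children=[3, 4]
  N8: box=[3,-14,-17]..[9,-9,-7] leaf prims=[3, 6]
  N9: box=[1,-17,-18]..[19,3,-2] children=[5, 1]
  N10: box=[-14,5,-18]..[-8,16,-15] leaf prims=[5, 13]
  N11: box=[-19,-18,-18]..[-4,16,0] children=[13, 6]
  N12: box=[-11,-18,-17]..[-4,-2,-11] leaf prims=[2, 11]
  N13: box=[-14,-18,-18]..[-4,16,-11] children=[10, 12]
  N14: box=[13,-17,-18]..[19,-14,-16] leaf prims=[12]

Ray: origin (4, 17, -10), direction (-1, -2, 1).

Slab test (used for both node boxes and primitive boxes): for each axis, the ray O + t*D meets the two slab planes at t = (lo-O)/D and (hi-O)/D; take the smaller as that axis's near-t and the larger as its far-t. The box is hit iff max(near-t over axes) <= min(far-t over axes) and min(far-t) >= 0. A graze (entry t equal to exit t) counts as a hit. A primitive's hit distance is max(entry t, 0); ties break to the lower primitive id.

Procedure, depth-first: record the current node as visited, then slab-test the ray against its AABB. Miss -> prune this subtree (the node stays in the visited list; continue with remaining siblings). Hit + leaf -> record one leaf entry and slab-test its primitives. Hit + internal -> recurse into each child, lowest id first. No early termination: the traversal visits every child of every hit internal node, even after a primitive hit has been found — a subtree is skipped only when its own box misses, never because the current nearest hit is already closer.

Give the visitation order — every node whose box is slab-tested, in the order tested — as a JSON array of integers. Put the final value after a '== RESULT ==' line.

Traverse from the root:
N0 x:[-16,23] y:[1/2,35/2] z:[-8,29] -> hit [1/2,35/2], descend [2, 7]
  N2 x:[-15,23] y:[1/2,35/2] z:[-8,10] -> hit [1/2,10], descend [9, 11]
    N9 x:[-15,3] y:[7,17] z:[-8,8] -> miss, prune
    N11 x:[8,23] y:[1/2,35/2] z:[-8,10] -> hit [8,10], descend [6, 13]
      N6 x:[12,23] y:[23/2,16] z:[4,10] -> miss, prune
      N13 x:[8,18] y:[1/2,35/2] z:[-8,-1] -> miss, prune
  N7 x:[-16,16] y:[5/2,23/2] z:[20,29] -> miss, prune

order=[0, 2, 9, 11, 6, 13, 7]  |boxes|=7  |leaves|=0  hit=miss

== RESULT ==
[0, 2, 9, 11, 6, 13, 7]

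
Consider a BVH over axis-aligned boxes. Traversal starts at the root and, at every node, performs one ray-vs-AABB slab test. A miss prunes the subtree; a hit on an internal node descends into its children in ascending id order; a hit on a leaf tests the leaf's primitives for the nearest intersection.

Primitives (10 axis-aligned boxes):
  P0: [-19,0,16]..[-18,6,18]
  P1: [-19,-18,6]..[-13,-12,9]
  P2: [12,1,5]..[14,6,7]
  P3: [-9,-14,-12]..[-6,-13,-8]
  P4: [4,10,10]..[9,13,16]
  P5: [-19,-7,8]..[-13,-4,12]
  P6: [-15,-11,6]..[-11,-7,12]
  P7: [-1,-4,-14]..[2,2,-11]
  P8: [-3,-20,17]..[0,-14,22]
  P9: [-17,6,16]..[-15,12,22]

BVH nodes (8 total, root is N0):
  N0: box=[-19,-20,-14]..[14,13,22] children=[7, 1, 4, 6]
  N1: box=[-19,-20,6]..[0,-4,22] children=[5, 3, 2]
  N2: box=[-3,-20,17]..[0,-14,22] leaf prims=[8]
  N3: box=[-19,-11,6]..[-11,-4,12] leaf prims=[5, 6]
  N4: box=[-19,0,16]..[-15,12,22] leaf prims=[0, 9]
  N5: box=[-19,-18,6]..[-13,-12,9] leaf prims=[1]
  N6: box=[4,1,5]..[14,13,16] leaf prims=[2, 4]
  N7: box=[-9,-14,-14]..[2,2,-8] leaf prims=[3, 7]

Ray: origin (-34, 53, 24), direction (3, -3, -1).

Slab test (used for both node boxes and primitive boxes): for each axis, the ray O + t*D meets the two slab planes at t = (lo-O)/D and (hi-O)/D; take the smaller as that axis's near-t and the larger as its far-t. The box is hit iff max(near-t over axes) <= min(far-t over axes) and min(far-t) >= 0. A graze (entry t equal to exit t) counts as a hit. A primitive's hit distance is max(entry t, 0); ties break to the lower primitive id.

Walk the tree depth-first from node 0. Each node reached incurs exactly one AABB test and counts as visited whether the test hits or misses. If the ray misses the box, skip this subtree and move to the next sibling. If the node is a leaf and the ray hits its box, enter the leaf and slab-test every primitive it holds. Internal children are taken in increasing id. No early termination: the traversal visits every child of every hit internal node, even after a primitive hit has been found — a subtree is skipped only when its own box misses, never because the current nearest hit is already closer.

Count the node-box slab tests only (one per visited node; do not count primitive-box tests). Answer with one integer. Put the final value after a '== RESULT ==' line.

Walk:
N0 x:[5,16] y:[40/3,73/3] z:[2,38] -> hit [40/3,16], descend [1, 4, 6, 7]
  N1 x:[5,34/3] y:[19,73/3] z:[2,18] -> miss, prune
  N4 x:[5,19/3] y:[41/3,53/3] z:[2,8] -> miss, prune
  N6 x:[38/3,16] y:[40/3,52/3] z:[8,19] -> hit [40/3,16] leaf, test {P2(miss), P4@t=40/3}
  N7 x:[25/3,12] y:[17,67/3] z:[32,38] -> miss, prune

5 AABB tests over nodes [0, 1, 4, 6, 7]; 1 leaf entered; closest P4.

== RESULT ==
5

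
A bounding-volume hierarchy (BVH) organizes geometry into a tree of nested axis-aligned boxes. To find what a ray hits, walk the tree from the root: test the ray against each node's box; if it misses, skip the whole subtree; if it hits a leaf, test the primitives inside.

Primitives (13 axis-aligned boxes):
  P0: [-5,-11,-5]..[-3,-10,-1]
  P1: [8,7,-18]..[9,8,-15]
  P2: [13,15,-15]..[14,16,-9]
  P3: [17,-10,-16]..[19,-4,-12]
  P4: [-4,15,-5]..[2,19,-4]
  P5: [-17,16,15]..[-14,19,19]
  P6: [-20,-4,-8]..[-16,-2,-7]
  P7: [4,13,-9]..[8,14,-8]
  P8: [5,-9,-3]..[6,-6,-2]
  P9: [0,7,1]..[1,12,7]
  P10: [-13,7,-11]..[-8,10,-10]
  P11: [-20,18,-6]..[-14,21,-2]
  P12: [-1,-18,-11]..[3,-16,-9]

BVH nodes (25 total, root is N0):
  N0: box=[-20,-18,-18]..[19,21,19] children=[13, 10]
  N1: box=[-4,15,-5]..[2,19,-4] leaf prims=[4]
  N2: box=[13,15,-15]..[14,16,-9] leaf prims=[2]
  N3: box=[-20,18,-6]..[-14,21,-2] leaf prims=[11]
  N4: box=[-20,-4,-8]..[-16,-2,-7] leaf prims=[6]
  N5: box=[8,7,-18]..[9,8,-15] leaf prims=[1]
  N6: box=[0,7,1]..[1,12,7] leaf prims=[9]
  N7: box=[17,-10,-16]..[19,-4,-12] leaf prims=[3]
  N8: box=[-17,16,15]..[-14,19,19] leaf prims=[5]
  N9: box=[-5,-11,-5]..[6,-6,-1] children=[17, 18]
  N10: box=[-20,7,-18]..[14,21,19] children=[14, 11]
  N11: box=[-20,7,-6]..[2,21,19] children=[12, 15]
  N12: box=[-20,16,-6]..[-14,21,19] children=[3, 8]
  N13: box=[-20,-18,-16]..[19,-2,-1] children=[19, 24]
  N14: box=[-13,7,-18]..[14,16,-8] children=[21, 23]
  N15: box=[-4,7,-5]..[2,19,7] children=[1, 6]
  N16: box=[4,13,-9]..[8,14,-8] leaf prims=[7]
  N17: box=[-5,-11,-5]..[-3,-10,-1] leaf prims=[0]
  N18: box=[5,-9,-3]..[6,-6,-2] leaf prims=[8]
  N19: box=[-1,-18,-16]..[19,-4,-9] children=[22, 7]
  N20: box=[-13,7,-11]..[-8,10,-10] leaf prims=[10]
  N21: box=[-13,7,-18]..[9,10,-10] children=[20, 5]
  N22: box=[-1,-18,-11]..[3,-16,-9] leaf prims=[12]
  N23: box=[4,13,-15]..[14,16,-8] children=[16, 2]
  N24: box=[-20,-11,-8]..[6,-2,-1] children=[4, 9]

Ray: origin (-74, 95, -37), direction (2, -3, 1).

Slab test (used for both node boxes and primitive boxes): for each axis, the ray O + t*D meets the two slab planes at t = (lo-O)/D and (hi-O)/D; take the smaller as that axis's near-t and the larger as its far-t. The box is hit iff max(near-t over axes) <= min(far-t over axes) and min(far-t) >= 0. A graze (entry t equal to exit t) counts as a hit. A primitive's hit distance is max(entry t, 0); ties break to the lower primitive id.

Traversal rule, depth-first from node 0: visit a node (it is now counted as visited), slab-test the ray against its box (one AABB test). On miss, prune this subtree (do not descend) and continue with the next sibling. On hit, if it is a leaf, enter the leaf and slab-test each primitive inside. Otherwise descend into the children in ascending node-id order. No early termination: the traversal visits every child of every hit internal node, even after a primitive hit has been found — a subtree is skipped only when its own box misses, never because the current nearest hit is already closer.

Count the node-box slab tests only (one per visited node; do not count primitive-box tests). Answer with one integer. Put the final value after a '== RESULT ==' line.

Trace the traversal:
N0 x:[27,93/2] y:[74/3,113/3] z:[19,56] -> hit [27,113/3], descend [10, 13]
  N10 x:[27,44] y:[74/3,88/3] z:[19,56] -> hit [27,88/3], descend [11, 14]
    N11 x:[27,38] y:[74/3,88/3] z:[31,56] -> miss, prune
    N14 x:[61/2,44] y:[79/3,88/3] z:[19,29] -> miss, prune
  N13 x:[27,93/2] y:[97/3,113/3] z:[21,36] -> hit [97/3,36], descend [19, 24]
    N19 x:[73/2,93/2] y:[33,113/3] z:[21,28] -> miss, prune
    N24 x:[27,40] y:[97/3,106/3] z:[29,36] -> hit [97/3,106/3], descend [4, 9]
      N4 x:[27,29] y:[97/3,33] z:[29,30] -> miss, prune
      N9 x:[69/2,40] y:[101/3,106/3] z:[32,36] -> hit [69/2,106/3], descend [17, 18]
        N17 x:[69/2,71/2] y:[35,106/3] z:[32,36] -> hit [35,106/3] leaf, test {P0@t=35}
        N18 x:[79/2,40] y:[101/3,104/3] z:[34,35] -> miss, prune

11 AABB tests over nodes [0, 10, 11, 14, 13, 19, 24, 4, 9, 17, 18]; 1 leaf entered; closest P0.

== RESULT ==
11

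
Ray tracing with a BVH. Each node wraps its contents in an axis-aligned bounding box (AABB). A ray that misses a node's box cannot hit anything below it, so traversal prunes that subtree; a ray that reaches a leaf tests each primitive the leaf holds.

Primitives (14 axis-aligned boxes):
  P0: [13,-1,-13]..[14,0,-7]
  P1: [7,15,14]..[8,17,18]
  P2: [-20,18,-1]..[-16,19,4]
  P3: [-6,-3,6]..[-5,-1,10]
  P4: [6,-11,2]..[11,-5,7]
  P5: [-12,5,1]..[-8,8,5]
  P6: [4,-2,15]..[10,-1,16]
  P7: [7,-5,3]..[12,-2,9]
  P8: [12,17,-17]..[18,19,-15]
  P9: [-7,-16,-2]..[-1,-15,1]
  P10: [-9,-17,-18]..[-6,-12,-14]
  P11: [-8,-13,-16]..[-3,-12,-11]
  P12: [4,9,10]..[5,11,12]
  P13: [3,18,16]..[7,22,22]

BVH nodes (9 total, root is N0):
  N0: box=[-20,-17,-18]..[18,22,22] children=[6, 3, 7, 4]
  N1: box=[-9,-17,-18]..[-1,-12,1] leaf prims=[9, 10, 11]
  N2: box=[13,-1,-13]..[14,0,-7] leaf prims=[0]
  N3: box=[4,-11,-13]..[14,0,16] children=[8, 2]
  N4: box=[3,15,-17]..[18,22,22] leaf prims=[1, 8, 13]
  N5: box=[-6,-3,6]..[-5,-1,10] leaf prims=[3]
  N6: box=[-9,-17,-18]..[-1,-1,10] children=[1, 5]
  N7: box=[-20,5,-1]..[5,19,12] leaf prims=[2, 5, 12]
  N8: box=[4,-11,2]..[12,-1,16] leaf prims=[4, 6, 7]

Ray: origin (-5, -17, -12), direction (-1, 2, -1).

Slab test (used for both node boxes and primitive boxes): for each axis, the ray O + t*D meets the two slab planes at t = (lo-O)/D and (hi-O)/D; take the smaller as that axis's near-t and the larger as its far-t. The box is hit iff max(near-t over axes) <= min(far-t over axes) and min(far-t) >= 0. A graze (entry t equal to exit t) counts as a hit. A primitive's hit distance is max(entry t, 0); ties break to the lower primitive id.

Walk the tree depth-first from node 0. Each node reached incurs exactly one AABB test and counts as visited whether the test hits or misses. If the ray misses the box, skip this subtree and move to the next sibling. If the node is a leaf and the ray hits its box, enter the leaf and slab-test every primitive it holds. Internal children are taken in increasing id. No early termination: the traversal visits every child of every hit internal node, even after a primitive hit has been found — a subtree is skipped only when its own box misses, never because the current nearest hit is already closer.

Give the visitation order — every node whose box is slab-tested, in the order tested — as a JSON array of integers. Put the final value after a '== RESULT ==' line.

Trace the traversal:
N0 x:[-23,15] y:[0,39/2] z:[-34,6] -> hit [0,6], descend [3, 4, 6, 7]
  N3 x:[-19,-9] y:[3,17/2] z:[-28,1] -> miss, prune
  N4 x:[-23,-8] y:[16,39/2] z:[-34,5] -> miss, prune
  N6 x:[-4,4] y:[0,8] z:[-22,6] -> hit [0,4], descend [1, 5]
    N1 x:[-4,4] y:[0,5/2] z:[-13,6] -> hit [0,5/2] leaf, test {P9(miss), P10@t=2, P11@t=2}
    N5 x:[0,1] y:[7,8] z:[-22,-18] -> miss, prune
  N7 x:[-10,15] y:[11,18] z:[-24,-11] -> miss, prune

order=[0, 3, 4, 6, 1, 5, 7]  |boxes|=7  |leaves|=1  hit=P10

== RESULT ==
[0, 3, 4, 6, 1, 5, 7]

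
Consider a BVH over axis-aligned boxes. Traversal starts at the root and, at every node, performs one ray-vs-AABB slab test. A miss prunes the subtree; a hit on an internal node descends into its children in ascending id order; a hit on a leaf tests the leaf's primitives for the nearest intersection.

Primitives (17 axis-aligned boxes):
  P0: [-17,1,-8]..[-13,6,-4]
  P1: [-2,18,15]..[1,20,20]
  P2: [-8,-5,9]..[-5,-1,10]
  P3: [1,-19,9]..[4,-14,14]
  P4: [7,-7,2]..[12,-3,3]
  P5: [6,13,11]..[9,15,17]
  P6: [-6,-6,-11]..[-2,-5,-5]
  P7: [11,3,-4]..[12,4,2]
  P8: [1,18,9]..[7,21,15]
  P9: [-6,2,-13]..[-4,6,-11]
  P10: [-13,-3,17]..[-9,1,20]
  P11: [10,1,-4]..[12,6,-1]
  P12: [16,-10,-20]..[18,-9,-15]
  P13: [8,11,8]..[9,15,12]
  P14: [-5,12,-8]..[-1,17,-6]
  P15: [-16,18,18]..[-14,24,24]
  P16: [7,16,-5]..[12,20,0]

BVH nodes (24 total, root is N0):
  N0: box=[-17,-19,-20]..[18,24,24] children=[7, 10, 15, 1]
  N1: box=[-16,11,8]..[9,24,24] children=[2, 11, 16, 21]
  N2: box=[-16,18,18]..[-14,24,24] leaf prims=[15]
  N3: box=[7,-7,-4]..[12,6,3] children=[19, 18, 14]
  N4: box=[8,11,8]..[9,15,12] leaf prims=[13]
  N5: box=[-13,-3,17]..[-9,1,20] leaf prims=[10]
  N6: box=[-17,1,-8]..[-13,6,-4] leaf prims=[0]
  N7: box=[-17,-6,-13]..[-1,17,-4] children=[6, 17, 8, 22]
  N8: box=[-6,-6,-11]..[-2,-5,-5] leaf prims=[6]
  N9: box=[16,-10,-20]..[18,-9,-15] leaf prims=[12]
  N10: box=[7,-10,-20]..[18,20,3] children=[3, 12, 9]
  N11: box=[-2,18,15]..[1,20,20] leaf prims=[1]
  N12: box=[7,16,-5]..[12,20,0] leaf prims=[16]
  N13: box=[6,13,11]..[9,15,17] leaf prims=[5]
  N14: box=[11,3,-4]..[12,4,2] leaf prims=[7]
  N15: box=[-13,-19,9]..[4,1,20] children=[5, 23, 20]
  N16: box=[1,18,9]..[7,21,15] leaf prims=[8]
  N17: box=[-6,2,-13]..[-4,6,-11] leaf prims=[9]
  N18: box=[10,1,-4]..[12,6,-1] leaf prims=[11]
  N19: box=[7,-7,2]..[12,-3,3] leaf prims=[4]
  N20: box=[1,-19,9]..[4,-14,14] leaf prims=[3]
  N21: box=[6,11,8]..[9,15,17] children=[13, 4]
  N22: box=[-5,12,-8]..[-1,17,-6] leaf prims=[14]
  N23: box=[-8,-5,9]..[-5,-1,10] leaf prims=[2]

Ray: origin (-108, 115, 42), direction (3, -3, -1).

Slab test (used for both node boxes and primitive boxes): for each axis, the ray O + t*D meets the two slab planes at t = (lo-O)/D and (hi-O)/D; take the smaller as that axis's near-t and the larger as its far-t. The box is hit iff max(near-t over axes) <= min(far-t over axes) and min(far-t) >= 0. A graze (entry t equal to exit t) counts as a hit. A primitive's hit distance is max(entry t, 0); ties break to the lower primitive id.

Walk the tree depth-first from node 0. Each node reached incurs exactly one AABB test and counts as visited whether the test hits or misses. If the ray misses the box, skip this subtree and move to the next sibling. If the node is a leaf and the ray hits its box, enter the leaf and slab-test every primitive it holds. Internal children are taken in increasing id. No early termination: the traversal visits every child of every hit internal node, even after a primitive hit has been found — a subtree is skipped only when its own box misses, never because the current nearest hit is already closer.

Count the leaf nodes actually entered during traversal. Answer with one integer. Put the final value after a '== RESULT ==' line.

Trace the traversal:
N0 x:[91/3,42] y:[91/3,134/3] z:[18,62] -> hit [91/3,42], descend [1, 7, 10, 15]
  N1 x:[92/3,39] y:[91/3,104/3] z:[18,34] -> hit [92/3,34], descend [2, 11, 16, 21]
    N2 x:[92/3,94/3] y:[91/3,97/3] z:[18,24] -> miss, prune
    N11 x:[106/3,109/3] y:[95/3,97/3] z:[22,27] -> miss, prune
    N16 x:[109/3,115/3] y:[94/3,97/3] z:[27,33] -> miss, prune
    N21 x:[38,39] y:[100/3,104/3] z:[25,34] -> miss, prune
  N7 x:[91/3,107/3] y:[98/3,121/3] z:[46,55] -> miss, prune
  N10 x:[115/3,42] y:[95/3,125/3] z:[39,62] -> hit [39,125/3], descend [3, 9, 12]
    N3 x:[115/3,40] y:[109/3,122/3] z:[39,46] -> hit [39,40], descend [14, 18, 19]
      N14 x:[119/3,40] y:[37,112/3] z:[40,46] -> miss, prune
      N18 x:[118/3,40] y:[109/3,38] z:[43,46] -> miss, prune
      N19 x:[115/3,40] y:[118/3,122/3] z:[39,40] -> hit [118/3,40] leaf, test {P4@t=118/3}
    N9 x:[124/3,42] y:[124/3,125/3] z:[57,62] -> miss, prune
    N12 x:[115/3,40] y:[95/3,33] z:[42,47] -> miss, prune
  N15 x:[95/3,112/3] y:[38,134/3] z:[22,33] -> miss, prune

Visited [0, 1, 2, 11, 16, 21, 7, 10, 3, 14, 18, 19, 9, 12, 15]. Tests: 15 box, 1 leaf. Nearest: P4.

== RESULT ==
1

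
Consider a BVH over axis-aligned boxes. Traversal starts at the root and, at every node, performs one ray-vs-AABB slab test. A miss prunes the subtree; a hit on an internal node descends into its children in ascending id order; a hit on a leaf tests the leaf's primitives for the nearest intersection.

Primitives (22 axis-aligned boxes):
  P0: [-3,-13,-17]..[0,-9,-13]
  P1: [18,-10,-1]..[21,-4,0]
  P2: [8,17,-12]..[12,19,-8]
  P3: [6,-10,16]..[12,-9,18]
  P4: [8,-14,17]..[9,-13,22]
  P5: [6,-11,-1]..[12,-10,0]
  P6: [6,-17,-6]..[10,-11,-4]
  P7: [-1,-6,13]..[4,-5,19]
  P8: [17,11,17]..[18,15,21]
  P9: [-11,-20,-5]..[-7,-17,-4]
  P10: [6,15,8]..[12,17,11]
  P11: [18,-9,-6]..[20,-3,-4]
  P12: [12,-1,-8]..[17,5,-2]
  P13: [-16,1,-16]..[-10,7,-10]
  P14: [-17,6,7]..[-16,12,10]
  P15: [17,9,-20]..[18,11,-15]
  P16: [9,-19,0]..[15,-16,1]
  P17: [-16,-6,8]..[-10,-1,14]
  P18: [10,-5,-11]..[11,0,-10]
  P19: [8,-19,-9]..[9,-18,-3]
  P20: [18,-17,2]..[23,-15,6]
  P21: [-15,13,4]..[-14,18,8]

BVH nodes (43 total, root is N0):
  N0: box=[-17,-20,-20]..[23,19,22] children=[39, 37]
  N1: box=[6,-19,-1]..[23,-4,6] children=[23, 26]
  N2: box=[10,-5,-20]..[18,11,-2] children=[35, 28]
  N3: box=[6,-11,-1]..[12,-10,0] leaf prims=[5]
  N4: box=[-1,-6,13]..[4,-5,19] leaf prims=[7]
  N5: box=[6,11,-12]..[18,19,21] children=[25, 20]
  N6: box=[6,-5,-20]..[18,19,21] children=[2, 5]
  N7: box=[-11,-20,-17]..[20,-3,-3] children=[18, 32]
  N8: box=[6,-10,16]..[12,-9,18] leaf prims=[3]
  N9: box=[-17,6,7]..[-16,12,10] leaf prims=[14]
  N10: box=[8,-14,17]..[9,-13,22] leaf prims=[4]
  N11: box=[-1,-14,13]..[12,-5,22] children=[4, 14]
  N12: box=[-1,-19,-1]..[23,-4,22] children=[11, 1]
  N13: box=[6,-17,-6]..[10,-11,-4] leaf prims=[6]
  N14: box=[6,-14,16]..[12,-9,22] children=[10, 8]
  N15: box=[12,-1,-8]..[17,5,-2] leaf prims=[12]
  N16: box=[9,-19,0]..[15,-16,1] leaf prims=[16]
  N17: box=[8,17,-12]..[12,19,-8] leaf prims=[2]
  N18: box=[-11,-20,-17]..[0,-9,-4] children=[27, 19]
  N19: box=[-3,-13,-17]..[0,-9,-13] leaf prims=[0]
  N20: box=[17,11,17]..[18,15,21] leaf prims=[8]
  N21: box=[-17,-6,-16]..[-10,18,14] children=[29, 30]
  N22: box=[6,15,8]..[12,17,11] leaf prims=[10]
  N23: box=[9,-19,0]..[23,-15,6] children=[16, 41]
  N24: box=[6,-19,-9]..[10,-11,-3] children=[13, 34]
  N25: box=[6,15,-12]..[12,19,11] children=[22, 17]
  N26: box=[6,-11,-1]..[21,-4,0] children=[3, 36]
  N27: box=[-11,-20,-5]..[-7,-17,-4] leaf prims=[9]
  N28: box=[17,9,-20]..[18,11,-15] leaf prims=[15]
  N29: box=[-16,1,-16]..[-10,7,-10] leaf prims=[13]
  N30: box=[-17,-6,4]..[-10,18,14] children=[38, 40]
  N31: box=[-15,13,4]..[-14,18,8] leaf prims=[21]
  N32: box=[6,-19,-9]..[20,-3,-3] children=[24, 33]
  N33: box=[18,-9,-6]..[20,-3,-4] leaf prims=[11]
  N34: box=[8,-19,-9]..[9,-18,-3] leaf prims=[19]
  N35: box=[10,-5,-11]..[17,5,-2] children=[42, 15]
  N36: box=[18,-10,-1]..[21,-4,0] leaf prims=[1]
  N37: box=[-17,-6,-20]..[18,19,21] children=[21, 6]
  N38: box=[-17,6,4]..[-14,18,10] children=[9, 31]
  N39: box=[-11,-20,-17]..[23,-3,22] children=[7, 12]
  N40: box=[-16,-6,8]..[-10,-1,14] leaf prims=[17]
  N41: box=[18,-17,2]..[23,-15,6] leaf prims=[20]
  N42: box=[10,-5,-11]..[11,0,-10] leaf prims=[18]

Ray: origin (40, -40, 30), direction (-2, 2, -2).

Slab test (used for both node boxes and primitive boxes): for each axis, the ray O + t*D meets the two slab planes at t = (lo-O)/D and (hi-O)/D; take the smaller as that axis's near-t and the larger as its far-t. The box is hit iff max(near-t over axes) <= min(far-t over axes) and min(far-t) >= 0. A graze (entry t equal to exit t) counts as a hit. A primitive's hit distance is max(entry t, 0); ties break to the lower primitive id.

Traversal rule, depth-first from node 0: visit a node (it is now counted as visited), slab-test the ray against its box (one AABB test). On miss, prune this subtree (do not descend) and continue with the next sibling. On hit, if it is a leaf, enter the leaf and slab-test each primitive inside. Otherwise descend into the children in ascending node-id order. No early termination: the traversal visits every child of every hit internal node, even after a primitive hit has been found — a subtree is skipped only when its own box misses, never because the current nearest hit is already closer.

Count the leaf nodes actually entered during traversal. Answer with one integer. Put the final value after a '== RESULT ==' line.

Trace the traversal:
N0 x:[17/2,57/2] y:[10,59/2] z:[4,25] -> hit [10,25], descend [37, 39]
  N37 x:[11,57/2] y:[17,59/2] z:[9/2,25] -> hit [17,25], descend [6, 21]
    N6 x:[11,17] y:[35/2,59/2] z:[9/2,25] -> miss, prune
    N21 x:[25,57/2] y:[17,29] z:[8,23] -> miss, prune
  N39 x:[17/2,51/2] y:[10,37/2] z:[4,47/2] -> hit [10,37/2], descend [7, 12]
    N7 x:[10,51/2] y:[10,37/2] z:[33/2,47/2] -> hit [33/2,37/2], descend [18, 32]
      N18 x:[20,51/2] y:[10,31/2] z:[17,47/2] -> miss, prune
      N32 x:[10,17] y:[21/2,37/2] z:[33/2,39/2] -> hit [33/2,17], descend [24, 33]
        N24 x:[15,17] y:[21/2,29/2] z:[33/2,39/2] -> miss, prune
        N33 x:[10,11] y:[31/2,37/2] z:[17,18] -> miss, prune
    N12 x:[17/2,41/2] y:[21/2,18] z:[4,31/2] -> hit [21/2,31/2], descend [1, 11]
      N1 x:[17/2,17] y:[21/2,18] z:[12,31/2] -> hit [12,31/2], descend [23, 26]
        N23 x:[17/2,31/2] y:[21/2,25/2] z:[12,15] -> hit [12,25/2], descend [16, 41]
          N16 x:[25/2,31/2] y:[21/2,12] z:[29/2,15] -> miss, prune
          N41 x:[17/2,11] y:[23/2,25/2] z:[12,14] -> miss, prune
        N26 x:[19/2,17] y:[29/2,18] z:[15,31/2] -> hit [15,31/2], descend [3, 36]
          N3 x:[14,17] y:[29/2,15] z:[15,31/2] -> hit [15,15] leaf, test {P5@t=15}
          N36 x:[19/2,11] y:[15,18] z:[15,31/2] -> miss, prune
      N11 x:[14,41/2] y:[13,35/2] z:[4,17/2] -> miss, prune

Summary -> nodes [0, 37, 6, 21, 39, 7, 18, 32, 24, 33, 12, 1, 23, 16, 41, 26, 3, 36, 11]; box-tests=19; leaf-entries=1; first=P5

== RESULT ==
1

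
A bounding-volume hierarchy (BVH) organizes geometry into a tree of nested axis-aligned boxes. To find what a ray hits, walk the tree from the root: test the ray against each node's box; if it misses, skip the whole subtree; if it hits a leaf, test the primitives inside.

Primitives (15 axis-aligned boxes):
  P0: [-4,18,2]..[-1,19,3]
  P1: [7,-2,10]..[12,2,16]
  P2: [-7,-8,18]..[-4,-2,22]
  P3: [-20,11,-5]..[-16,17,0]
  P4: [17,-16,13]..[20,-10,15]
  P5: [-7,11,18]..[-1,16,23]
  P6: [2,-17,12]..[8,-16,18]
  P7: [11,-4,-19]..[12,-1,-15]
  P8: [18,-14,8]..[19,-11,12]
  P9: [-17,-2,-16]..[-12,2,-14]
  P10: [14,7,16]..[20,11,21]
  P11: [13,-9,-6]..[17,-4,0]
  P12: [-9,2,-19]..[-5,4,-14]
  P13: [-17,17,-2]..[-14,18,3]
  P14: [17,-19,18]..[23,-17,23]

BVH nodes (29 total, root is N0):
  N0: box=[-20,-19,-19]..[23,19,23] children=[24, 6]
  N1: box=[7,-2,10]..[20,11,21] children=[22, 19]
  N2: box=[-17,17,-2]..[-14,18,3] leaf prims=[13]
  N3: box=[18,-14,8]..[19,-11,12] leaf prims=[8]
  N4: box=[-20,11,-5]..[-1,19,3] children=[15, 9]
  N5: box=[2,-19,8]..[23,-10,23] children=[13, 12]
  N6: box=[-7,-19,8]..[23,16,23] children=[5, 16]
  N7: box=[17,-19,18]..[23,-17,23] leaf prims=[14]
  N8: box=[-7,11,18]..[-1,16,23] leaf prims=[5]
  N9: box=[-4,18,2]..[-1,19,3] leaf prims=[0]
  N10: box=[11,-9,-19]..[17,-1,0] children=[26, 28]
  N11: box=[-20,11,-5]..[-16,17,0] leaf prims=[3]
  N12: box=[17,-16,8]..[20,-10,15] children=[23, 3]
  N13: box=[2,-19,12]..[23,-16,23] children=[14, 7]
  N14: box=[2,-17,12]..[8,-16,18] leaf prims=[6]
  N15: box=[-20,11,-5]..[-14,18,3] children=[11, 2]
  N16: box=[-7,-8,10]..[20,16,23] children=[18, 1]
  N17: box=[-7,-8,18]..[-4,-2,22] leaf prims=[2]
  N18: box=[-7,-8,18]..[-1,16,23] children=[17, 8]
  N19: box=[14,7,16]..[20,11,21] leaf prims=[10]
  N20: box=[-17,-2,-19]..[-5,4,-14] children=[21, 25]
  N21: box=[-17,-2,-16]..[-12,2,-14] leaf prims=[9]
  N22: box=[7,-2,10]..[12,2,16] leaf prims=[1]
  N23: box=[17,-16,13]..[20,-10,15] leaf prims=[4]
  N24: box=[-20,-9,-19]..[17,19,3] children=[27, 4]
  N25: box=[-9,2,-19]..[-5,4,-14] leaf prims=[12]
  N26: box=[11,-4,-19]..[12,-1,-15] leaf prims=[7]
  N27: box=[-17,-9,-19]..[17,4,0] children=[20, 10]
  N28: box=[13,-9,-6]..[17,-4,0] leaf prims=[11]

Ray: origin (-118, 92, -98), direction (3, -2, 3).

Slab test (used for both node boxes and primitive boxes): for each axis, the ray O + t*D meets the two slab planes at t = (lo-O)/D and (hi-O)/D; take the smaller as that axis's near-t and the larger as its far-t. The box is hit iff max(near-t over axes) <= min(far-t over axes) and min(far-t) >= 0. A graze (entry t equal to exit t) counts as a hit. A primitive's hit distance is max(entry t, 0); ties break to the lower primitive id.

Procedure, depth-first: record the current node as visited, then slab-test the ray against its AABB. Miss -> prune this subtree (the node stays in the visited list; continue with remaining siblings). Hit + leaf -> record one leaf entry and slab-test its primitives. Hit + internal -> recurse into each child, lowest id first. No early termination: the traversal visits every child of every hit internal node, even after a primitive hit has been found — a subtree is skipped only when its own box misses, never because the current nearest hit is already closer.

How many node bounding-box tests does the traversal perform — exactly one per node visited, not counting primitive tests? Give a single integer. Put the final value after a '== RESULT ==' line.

Traverse from the root:
N0 x:[98/3,47] y:[73/2,111/2] z:[79/3,121/3] -> hit [73/2,121/3], descend [6, 24]
  N6 x:[37,47] y:[38,111/2] z:[106/3,121/3] -> hit [38,121/3], descend [5, 16]
    N5 x:[40,47] y:[51,111/2] z:[106/3,121/3] -> miss, prune
    N16 x:[37,46] y:[38,50] z:[36,121/3] -> hit [38,121/3], descend [1, 18]
      N1 x:[125/3,46] y:[81/2,47] z:[36,119/3] -> miss, prune
      N18 x:[37,39] y:[38,50] z:[116/3,121/3] -> hit [116/3,39], descend [8, 17]
        N8 x:[37,39] y:[38,81/2] z:[116/3,121/3] -> hit [116/3,39] leaf, test {P5@t=116/3}
        N17 x:[37,38] y:[47,50] z:[116/3,40] -> miss, prune
  N24 x:[98/3,45] y:[73/2,101/2] z:[79/3,101/3] -> miss, prune

Summary -> nodes [0, 6, 5, 16, 1, 18, 8, 17, 24]; box-tests=9; leaf-entries=1; first=P5

== RESULT ==
9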